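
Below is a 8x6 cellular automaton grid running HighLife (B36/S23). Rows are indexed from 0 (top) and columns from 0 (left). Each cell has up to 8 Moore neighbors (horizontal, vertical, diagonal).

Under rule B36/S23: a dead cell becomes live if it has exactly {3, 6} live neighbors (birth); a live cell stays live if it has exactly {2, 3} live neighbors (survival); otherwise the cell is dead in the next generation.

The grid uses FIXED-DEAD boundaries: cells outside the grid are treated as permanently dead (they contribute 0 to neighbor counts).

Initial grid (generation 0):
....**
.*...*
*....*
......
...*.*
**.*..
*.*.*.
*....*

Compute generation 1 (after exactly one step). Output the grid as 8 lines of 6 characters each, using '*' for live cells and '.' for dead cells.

Answer: ....**
.....*
......
....*.
..*.*.
**.*..
*.***.
.*....

Derivation:
Simulating step by step:
Generation 0 (given above): 16 live cells
Generation 1: 14 live cells
(generation 1 grid is the final answer)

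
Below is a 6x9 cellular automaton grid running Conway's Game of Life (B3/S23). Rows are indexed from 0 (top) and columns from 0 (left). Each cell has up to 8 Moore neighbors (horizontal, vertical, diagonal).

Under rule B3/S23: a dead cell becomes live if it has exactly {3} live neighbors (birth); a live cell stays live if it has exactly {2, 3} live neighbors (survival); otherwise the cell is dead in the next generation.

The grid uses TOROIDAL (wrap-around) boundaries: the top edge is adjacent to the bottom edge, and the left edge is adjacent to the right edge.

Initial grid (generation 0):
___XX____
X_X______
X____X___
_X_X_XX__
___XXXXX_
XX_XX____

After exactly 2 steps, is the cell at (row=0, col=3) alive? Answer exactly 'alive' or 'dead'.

Answer: alive

Derivation:
Simulating step by step:
Generation 0 (given above): 19 live cells
Generation 1: 17 live cells
X___X____
_X_XX____
X_X_XXX__
__XX___X_
XX_____X_
______X__
Generation 2: 22 live cells
___XXX___
XXX______
_____XX__
X_XXXX_X_
_XX___XXX
XX______X

Cell (0,3) at generation 2: 1 -> alive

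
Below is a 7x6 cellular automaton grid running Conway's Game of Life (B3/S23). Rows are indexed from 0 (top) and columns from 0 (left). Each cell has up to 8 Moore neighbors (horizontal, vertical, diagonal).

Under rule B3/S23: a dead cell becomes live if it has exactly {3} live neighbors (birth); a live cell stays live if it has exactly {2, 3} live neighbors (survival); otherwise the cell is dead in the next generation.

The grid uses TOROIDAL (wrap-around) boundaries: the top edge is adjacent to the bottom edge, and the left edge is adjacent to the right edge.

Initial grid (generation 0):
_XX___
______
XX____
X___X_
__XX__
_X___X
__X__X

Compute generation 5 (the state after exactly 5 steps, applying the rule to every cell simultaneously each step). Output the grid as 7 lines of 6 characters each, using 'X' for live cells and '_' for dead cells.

Simulating step by step:
Generation 0 (given above): 12 live cells
Generation 1: 22 live cells
_XX___
X_X___
XX___X
X_XX_X
XXXXXX
XX_XX_
__X___
Generation 2: 7 live cells
__XX__
__X__X
___XX_
______
______
______
X_____
Generation 3: 6 live cells
_XXX__
__X___
___XX_
______
______
______
______
Generation 4: 7 live cells
_XXX__
_X__X_
___X__
______
______
______
__X___
Generation 5: 7 live cells
(generation 5 grid is the final answer)

Answer: _X_X__
_X__X_
______
______
______
______
_XXX__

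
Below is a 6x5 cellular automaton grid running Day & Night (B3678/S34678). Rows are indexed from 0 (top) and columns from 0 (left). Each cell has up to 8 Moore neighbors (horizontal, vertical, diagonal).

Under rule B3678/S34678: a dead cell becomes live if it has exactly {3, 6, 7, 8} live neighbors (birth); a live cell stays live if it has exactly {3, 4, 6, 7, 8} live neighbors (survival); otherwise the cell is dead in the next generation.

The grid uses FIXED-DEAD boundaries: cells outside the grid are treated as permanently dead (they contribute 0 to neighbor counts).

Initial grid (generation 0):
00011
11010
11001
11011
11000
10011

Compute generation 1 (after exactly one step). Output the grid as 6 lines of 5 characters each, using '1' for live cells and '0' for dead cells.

Simulating step by step:
Generation 0 (given above): 17 live cells
Generation 1: 8 live cells
(generation 1 grid is the final answer)

Answer: 00100
11010
00001
00000
11000
01000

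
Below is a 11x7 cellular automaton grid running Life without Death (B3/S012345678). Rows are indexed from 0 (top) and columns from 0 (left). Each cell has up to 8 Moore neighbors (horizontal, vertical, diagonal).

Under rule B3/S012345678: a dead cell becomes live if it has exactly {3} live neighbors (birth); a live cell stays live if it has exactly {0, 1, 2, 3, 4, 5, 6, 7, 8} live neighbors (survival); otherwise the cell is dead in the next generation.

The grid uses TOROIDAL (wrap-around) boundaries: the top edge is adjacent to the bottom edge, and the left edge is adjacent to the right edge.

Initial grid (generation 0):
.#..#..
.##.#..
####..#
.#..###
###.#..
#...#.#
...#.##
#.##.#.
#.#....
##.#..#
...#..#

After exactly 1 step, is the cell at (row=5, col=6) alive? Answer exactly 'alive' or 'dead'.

Simulating step by step:
Generation 0 (given above): 36 live cells
Generation 1: 46 live cells
##..##.
.##.##.
####..#
.#..###
###.#..
#.#.#.#
.###.##
#.##.#.
#.#.#..
##.#..#
.#.####

Cell (5,6) at generation 1: 1 -> alive

Answer: alive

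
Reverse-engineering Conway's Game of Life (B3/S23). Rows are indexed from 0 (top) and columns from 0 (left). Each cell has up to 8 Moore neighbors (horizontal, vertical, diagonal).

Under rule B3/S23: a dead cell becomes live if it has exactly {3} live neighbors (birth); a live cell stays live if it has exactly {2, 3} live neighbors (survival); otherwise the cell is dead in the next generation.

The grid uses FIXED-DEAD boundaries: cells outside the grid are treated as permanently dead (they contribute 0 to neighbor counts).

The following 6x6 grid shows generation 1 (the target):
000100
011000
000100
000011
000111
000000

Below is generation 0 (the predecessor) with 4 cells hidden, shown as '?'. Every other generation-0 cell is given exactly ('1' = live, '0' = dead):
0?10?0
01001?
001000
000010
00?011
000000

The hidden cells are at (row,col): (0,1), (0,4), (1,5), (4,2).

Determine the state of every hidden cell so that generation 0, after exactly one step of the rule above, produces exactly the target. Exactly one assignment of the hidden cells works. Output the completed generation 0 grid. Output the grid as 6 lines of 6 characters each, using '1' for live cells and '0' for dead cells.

Hidden generation-0 cells (in order): (0,1), (0,4), (1,5), (4,2).
A hidden cell only influences target cells in its own 3x3 neighborhood. Try each of the 2^4 = 16 assignments, step the completed generation 0 forward once under B3/S23, and compare with the target:
  (0,1)=0 (0,4)=0 (1,5)=0 (4,2)=0 -> step gives (0,3)='0' but target has '1' -> reject
  (0,1)=0 (0,4)=0 (1,5)=0 (4,2)=1 -> step gives (0,3)='0' but target has '1' -> reject
  (0,1)=0 (0,4)=0 (1,5)=1 (4,2)=0 -> step gives (0,3)='0' but target has '1' -> reject
  (0,1)=0 (0,4)=0 (1,5)=1 (4,2)=1 -> step gives (0,3)='0' but target has '1' -> reject
  (0,1)=0 (0,4)=1 (1,5)=0 (4,2)=0 -> step gives (3,3)='1' but target has '0' -> reject
  (0,1)=0 (0,4)=1 (1,5)=0 (4,2)=1 -> step reproduces the target at every cell -> ACCEPT
  (0,1)=0 (0,4)=1 (1,5)=1 (4,2)=0 -> step gives (0,4)='1' but target has '0' -> reject
  (0,1)=0 (0,4)=1 (1,5)=1 (4,2)=1 -> step gives (0,4)='1' but target has '0' -> reject
  (0,1)=1 (0,4)=0 (1,5)=0 (4,2)=0 -> step gives (0,1)='1' but target has '0' -> reject
  (0,1)=1 (0,4)=0 (1,5)=0 (4,2)=1 -> step gives (0,1)='1' but target has '0' -> reject
  (0,1)=1 (0,4)=0 (1,5)=1 (4,2)=0 -> step gives (0,1)='1' but target has '0' -> reject
  (0,1)=1 (0,4)=0 (1,5)=1 (4,2)=1 -> step gives (0,1)='1' but target has '0' -> reject
  (0,1)=1 (0,4)=1 (1,5)=0 (4,2)=0 -> step gives (0,1)='1' but target has '0' -> reject
  (0,1)=1 (0,4)=1 (1,5)=0 (4,2)=1 -> step gives (0,1)='1' but target has '0' -> reject
  (0,1)=1 (0,4)=1 (1,5)=1 (4,2)=0 -> step gives (0,1)='1' but target has '0' -> reject
  (0,1)=1 (0,4)=1 (1,5)=1 (4,2)=1 -> step gives (0,1)='1' but target has '0' -> reject
Unique solution: (0,1)=dead, (0,4)=live, (1,5)=dead, (4,2)=live.
Check: live-neighbor counts of every cell in the completed generation 0:
121312
123412
121322
022423
010322
011222
Applying B3/S23 to generation 0 with these counts gives:
000100
011000
000100
000011
000111
000000
which matches the target exactly.

Answer: 001010
010010
001000
000010
001011
000000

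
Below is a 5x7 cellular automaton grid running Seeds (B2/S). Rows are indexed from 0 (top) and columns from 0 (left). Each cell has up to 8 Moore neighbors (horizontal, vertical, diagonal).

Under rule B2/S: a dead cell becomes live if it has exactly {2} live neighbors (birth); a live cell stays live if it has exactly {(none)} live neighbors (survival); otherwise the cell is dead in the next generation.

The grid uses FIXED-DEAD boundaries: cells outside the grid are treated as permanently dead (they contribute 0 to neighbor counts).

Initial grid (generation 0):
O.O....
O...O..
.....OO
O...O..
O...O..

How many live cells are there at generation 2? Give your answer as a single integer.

Simulating step by step:
Generation 0 (given above): 10 live cells
Generation 1: 12 live cells
...O...
...O..O
OO.O...
.O.O..O
.O.O.O.
Generation 2: 9 live cells
..O.O..
OO.....
.....OO
.....O.
O.....O
Population at generation 2: 9

Answer: 9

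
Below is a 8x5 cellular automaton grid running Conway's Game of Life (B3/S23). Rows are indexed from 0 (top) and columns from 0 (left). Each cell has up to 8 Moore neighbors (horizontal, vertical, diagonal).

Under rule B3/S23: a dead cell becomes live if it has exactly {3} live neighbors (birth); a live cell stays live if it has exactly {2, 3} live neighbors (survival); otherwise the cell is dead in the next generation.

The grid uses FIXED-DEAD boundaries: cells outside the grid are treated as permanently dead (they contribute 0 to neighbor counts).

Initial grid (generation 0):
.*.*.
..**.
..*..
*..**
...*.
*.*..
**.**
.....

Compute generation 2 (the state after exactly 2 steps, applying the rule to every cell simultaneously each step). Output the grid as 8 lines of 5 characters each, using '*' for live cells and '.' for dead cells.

Simulating step by step:
Generation 0 (given above): 15 live cells
Generation 1: 20 live cells
...*.
.*.*.
.**.*
..***
.****
*.*.*
****.
.....
Generation 2: 13 live cells
(generation 2 grid is the final answer)

Answer: ..*..
.*.**
.*..*
.....
.....
*...*
*.**.
.**..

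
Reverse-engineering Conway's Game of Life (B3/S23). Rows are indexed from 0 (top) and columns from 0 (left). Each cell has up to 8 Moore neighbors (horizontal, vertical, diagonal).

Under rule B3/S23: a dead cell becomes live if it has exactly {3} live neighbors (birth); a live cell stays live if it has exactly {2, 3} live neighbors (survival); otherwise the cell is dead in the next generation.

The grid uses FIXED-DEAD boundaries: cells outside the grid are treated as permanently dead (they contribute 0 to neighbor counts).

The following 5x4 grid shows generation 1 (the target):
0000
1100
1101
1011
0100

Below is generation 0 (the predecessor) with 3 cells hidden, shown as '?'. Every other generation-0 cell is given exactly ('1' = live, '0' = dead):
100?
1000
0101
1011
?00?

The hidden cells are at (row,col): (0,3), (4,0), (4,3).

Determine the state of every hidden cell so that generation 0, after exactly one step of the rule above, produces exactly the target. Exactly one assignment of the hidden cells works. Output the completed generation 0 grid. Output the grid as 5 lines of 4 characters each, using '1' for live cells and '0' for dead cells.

Hidden generation-0 cells (in order): (0,3), (4,0), (4,3).
A hidden cell only influences target cells in its own 3x3 neighborhood. Try each of the 2^3 = 8 assignments, step the completed generation 0 forward once under B3/S23, and compare with the target:
  (0,3)=0 (4,0)=0 (4,3)=0 -> step gives (3,0)='0' but target has '1' -> reject
  (0,3)=0 (4,0)=0 (4,3)=1 -> step gives (3,0)='0' but target has '1' -> reject
  (0,3)=0 (4,0)=1 (4,3)=0 -> step reproduces the target at every cell -> ACCEPT
  (0,3)=0 (4,0)=1 (4,3)=1 -> step gives (3,2)='0' but target has '1' -> reject
  (0,3)=1 (4,0)=0 (4,3)=0 -> step gives (1,2)='1' but target has '0' -> reject
  (0,3)=1 (4,0)=0 (4,3)=1 -> step gives (1,2)='1' but target has '0' -> reject
  (0,3)=1 (4,0)=1 (4,3)=0 -> step gives (1,2)='1' but target has '0' -> reject
  (0,3)=1 (4,0)=1 (4,3)=1 -> step gives (1,2)='1' but target has '0' -> reject
Unique solution: (0,3)=dead, (4,0)=live, (4,3)=dead.
Check: live-neighbor counts of every cell in the completed generation 0:
1200
2321
3342
2432
1322
Applying B3/S23 to generation 0 with these counts gives:
0000
1100
1101
1011
0100
which matches the target exactly.

Answer: 1000
1000
0101
1011
1000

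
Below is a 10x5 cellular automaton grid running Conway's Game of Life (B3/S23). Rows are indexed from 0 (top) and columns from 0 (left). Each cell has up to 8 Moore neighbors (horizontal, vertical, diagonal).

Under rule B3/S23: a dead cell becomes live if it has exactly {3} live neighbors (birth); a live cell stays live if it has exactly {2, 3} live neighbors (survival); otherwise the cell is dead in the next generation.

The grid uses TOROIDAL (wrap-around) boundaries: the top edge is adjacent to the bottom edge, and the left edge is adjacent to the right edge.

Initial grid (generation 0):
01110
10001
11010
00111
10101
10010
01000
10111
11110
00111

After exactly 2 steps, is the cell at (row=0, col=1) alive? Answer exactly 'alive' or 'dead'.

Answer: dead

Derivation:
Simulating step by step:
Generation 0 (given above): 28 live cells
Generation 1: 8 live cells
01000
00000
01000
00000
10100
10110
01000
00000
00000
00000
Generation 2: 10 live cells
00000
00000
00000
01000
00111
10111
01100
00000
00000
00000

Cell (0,1) at generation 2: 0 -> dead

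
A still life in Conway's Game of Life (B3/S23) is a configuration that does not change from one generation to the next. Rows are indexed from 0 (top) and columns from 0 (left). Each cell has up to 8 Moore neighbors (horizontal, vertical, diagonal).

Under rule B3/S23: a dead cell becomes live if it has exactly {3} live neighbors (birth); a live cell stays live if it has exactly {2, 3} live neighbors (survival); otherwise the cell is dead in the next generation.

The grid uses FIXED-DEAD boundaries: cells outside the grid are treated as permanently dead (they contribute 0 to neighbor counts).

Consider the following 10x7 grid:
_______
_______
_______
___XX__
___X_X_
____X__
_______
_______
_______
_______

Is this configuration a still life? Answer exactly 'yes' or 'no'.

Answer: yes

Derivation:
Compute generation 1 and compare to generation 0 (given above):
Generation 1:
_______
_______
_______
___XX__
___X_X_
____X__
_______
_______
_______
_______
The grids are IDENTICAL -> still life.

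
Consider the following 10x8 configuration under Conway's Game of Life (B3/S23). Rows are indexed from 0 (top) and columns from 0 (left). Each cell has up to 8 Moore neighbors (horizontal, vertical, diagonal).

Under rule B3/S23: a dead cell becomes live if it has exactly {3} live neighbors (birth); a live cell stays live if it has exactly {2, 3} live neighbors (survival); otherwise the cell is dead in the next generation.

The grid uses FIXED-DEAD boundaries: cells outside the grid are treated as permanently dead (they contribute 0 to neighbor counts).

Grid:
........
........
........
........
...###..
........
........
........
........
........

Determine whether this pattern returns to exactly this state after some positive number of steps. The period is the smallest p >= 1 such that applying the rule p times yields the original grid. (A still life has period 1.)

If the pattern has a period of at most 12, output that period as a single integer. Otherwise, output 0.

Answer: 2

Derivation:
Simulating and comparing each generation to the original:
Gen 0 (original, given above): 3 live cells
Gen 1: 3 live cells, differs from original
Gen 2: 3 live cells, MATCHES original -> period = 2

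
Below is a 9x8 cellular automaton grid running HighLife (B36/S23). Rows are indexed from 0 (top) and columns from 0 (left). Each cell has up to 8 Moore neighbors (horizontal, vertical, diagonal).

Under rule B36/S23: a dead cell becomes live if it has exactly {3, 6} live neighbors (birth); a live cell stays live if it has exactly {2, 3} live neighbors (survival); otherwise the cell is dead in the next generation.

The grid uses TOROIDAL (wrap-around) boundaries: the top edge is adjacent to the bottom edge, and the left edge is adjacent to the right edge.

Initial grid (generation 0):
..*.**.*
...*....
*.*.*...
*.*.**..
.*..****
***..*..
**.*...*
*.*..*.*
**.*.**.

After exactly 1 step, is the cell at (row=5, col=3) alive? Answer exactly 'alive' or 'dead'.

Answer: alive

Derivation:
Simulating step by step:
Generation 0 (given above): 34 live cells
Generation 1: 22 live cells
***..*.*
.**..*..
..*.**..
*.*.....
.......*
...*.*..
...**...
.*.*.*..
...*....

Cell (5,3) at generation 1: 1 -> alive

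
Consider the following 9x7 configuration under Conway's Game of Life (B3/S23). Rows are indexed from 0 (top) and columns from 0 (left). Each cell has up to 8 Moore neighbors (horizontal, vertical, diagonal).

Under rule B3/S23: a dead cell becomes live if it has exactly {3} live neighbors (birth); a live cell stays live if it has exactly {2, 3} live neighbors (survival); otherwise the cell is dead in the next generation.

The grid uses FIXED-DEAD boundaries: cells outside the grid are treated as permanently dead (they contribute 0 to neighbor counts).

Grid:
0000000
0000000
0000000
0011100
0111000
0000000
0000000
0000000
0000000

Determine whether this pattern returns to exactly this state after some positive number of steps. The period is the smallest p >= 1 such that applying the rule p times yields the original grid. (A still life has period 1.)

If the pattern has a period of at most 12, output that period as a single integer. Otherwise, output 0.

Answer: 2

Derivation:
Simulating and comparing each generation to the original:
Gen 0 (original, given above): 6 live cells
Gen 1: 6 live cells, differs from original
Gen 2: 6 live cells, MATCHES original -> period = 2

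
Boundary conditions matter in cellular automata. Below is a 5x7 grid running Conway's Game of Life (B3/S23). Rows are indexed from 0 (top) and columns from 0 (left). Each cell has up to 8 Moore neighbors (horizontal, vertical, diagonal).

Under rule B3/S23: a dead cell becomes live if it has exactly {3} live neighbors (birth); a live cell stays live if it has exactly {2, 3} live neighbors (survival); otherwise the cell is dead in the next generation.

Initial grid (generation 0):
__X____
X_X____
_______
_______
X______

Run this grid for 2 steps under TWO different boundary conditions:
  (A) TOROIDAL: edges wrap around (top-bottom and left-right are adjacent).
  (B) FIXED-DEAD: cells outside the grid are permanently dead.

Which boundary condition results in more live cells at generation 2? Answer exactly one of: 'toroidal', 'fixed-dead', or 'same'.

Answer: same

Derivation:
Under TOROIDAL boundary, generation 2:
_______
_______
_______
_______
_______
Population = 0

Under FIXED-DEAD boundary, generation 2:
_______
_______
_______
_______
_______
Population = 0

Comparison: toroidal=0, fixed-dead=0 -> same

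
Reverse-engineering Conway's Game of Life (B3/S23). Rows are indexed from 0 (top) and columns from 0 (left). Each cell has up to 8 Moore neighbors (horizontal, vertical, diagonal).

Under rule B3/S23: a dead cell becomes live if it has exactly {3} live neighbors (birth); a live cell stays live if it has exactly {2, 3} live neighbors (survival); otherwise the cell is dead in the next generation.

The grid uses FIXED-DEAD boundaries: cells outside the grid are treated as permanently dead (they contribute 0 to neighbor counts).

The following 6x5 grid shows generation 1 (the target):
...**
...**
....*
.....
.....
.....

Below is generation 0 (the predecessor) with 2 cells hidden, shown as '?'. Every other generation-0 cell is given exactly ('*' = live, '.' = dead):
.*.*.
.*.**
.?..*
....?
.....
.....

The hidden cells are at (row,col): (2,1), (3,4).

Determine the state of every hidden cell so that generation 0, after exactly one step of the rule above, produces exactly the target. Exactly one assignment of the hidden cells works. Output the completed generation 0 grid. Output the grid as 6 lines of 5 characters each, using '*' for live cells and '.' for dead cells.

Answer: .*.*.
.*.**
....*
....*
.....
.....

Derivation:
Hidden generation-0 cells (in order): (2,1), (3,4).
A hidden cell only influences target cells in its own 3x3 neighborhood. Try each of the 2^2 = 4 assignments, step the completed generation 0 forward once under B3/S23, and compare with the target:
  (2,1)=. (3,4)=. -> step gives (2,3)='*' but target has '.' -> reject
  (2,1)=. (3,4)=* -> step reproduces the target at every cell -> ACCEPT
  (2,1)=* (3,4)=. -> step gives (1,0)='*' but target has '.' -> reject
  (2,1)=* (3,4)=* -> step gives (1,0)='*' but target has '.' -> reject
Unique solution: (2,1)=dead, (3,4)=live.
Check: live-neighbor counts of every cell in the completed generation 0:
21423
21433
11243
00021
00011
00000
Applying B3/S23 to generation 0 with these counts gives:
...**
...**
....*
.....
.....
.....
which matches the target exactly.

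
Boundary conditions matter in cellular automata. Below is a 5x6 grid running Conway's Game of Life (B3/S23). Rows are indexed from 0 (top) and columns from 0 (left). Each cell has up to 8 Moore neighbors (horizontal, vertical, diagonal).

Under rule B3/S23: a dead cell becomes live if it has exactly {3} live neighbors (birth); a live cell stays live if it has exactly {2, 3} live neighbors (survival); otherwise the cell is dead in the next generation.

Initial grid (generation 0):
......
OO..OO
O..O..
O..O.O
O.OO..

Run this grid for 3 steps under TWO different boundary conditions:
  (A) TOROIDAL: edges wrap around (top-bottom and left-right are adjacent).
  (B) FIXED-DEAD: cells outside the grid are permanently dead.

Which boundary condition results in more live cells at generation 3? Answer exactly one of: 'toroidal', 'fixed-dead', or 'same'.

Answer: fixed-dead

Derivation:
Under TOROIDAL boundary, generation 3:
O.....
OOO...
OOO...
......
......
Population = 7

Under FIXED-DEAD boundary, generation 3:
.OOO..
O...O.
O...O.
O...O.
.OOO..
Population = 12

Comparison: toroidal=7, fixed-dead=12 -> fixed-dead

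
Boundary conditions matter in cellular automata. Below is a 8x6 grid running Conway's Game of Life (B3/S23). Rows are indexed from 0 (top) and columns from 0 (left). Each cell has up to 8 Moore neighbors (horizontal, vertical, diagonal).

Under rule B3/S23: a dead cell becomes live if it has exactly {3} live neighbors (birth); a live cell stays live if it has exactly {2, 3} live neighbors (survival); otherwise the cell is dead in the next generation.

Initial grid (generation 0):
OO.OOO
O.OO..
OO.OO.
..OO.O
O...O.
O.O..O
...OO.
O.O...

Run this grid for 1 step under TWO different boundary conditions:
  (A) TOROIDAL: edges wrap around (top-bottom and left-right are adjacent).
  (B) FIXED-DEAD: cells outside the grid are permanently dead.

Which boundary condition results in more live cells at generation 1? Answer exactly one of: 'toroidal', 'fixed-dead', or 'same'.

Answer: fixed-dead

Derivation:
Under TOROIDAL boundary, generation 1:
....O.
......
O.....
..O...
O.O.O.
OO....
O.OOO.
O.O...
Population = 14

Under FIXED-DEAD boundary, generation 1:
OO.OO.
.....O
O.....
O.O..O
..O.OO
.O...O
..OOO.
...O..
Population = 18

Comparison: toroidal=14, fixed-dead=18 -> fixed-dead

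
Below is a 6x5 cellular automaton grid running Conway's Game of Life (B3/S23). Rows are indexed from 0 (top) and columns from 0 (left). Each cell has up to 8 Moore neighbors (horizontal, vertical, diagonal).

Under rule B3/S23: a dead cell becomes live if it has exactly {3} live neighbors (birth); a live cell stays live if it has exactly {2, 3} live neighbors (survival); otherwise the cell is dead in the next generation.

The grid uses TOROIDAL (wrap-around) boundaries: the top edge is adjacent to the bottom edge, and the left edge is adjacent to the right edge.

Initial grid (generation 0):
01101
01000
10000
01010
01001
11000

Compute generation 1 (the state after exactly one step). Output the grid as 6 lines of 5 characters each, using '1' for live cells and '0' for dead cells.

Answer: 00100
01100
11100
01101
01001
00011

Derivation:
Simulating step by step:
Generation 0 (given above): 11 live cells
Generation 1: 13 live cells
(generation 1 grid is the final answer)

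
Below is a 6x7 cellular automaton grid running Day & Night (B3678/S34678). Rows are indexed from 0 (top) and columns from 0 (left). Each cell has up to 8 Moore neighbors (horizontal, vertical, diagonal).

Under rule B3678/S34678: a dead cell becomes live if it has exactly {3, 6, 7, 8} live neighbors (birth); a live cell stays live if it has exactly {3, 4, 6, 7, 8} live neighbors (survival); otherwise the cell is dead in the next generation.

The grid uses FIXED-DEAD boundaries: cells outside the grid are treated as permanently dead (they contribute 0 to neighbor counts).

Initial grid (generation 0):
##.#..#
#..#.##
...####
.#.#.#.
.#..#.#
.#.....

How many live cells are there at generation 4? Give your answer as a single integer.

Answer: 0

Derivation:
Simulating step by step:
Generation 0 (given above): 19 live cells
Generation 1: 14 live cells
..#.##.
.#.##.#
...##.#
...##..
#....#.
.......
Generation 2: 6 live cells
....##.
.....#.
.......
...##..
....#..
.......
Generation 3: 3 live cells
.......
....#..
....#..
.......
...#...
.......
Generation 4: 0 live cells
.......
.......
.......
.......
.......
.......
Population at generation 4: 0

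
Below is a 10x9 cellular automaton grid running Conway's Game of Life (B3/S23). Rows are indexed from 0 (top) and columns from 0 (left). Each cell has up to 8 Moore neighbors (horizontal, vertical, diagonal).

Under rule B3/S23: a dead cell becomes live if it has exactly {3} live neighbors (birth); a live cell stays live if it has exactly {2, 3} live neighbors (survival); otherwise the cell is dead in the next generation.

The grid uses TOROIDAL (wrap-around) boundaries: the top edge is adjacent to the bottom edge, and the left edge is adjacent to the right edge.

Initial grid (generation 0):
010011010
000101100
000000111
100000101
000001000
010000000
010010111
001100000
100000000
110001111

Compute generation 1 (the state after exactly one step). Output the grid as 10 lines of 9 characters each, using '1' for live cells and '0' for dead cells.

Simulating step by step:
Generation 0 (given above): 29 live cells
Generation 1: 32 live cells
(generation 1 grid is the final answer)

Answer: 011000000
000000001
100000001
100001101
100000000
100001110
110100010
111100011
101000110
010011010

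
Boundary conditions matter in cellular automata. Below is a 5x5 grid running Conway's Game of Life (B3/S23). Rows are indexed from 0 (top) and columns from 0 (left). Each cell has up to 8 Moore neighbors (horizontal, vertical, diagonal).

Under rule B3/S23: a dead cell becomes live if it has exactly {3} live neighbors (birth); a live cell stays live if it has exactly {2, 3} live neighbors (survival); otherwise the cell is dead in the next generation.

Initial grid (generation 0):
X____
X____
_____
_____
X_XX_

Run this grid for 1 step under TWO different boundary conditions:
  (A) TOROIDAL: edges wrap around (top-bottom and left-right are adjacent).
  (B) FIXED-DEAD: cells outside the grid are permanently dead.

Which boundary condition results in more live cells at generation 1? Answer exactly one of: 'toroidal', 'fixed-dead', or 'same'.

Answer: toroidal

Derivation:
Under TOROIDAL boundary, generation 1:
X____
_____
_____
_____
_X__X
Population = 3

Under FIXED-DEAD boundary, generation 1:
_____
_____
_____
_____
_____
Population = 0

Comparison: toroidal=3, fixed-dead=0 -> toroidal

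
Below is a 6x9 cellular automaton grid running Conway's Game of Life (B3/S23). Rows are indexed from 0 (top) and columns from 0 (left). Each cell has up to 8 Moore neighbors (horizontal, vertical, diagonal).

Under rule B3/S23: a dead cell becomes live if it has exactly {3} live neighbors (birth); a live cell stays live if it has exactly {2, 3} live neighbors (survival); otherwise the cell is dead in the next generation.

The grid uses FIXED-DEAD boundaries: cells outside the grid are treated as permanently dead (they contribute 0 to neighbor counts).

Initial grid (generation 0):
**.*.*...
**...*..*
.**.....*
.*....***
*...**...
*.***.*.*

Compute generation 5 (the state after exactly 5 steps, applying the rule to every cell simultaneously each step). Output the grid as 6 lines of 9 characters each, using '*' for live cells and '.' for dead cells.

Simulating step by step:
Generation 0 (given above): 24 live cells
Generation 1: 22 live cells
***.*....
....*....
..*...*.*
***..****
*.*.*...*
.*.**....
Generation 2: 21 live cells
.*.*.....
..*..*...
..**..*.*
*.*..**.*
*...*.*.*
.****....
Generation 3: 19 live cells
..*......
.*..*....
..***.*..
..*.*.*.*
*...*.*..
.*****...
Generation 4: 18 live cells
.........
.*..**...
.**.*..*.
.**.*.*..
......**.
.*****...
Generation 5: 18 live cells
(generation 5 grid is the final answer)

Answer: .........
.*****...
*...*.*..
.**...*..
......**.
..*****..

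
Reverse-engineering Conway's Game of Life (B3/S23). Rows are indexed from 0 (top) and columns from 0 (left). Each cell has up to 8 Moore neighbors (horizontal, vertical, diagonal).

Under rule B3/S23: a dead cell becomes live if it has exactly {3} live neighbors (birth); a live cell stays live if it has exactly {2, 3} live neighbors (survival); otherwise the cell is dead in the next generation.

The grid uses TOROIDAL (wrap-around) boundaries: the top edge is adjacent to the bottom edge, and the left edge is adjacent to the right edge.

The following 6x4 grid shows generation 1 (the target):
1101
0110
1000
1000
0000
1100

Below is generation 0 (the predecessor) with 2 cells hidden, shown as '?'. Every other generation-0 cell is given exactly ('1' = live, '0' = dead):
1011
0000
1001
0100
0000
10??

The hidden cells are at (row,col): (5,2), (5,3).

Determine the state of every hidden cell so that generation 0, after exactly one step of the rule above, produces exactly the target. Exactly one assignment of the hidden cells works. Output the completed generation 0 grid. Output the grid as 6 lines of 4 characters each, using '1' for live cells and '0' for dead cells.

Hidden generation-0 cells (in order): (5,2), (5,3).
A hidden cell only influences target cells in its own 3x3 neighborhood. Try each of the 2^2 = 4 assignments, step the completed generation 0 forward once under B3/S23, and compare with the target:
  (5,2)=0 (5,3)=0 -> step reproduces the target at every cell -> ACCEPT
  (5,2)=0 (5,3)=1 -> step gives (0,2)='1' but target has '0' -> reject
  (5,2)=1 (5,3)=0 -> step gives (0,1)='0' but target has '1' -> reject
  (5,2)=1 (5,3)=1 -> step gives (0,1)='0' but target has '1' -> reject
Unique solution: (5,2)=dead, (5,3)=dead.
Check: live-neighbor counts of every cell in the completed generation 0:
2313
4335
2221
3122
2211
2324
Applying B3/S23 to generation 0 with these counts gives:
1101
0110
1000
1000
0000
1100
which matches the target exactly.

Answer: 1011
0000
1001
0100
0000
1000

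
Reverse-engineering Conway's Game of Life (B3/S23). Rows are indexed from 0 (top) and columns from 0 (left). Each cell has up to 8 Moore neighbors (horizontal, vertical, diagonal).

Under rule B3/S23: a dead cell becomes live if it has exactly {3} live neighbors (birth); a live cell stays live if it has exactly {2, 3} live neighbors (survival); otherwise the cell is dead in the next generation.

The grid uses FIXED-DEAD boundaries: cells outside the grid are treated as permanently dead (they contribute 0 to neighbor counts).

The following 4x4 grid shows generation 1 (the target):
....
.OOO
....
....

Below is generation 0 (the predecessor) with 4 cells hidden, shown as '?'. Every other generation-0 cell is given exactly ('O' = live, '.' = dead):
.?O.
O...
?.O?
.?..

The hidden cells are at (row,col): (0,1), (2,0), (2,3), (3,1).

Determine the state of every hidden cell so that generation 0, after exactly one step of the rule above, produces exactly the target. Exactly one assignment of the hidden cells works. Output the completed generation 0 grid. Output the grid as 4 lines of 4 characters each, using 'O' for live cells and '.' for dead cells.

Answer: ..O.
O...
..OO
....

Derivation:
Hidden generation-0 cells (in order): (0,1), (2,0), (2,3), (3,1).
A hidden cell only influences target cells in its own 3x3 neighborhood. Try each of the 2^4 = 16 assignments, step the completed generation 0 forward once under B3/S23, and compare with the target:
  (0,1)=. (2,0)=. (2,3)=. (3,1)=. -> step gives (1,2)='.' but target has 'O' -> reject
  (0,1)=. (2,0)=. (2,3)=. (3,1)=O -> step gives (1,2)='.' but target has 'O' -> reject
  (0,1)=. (2,0)=. (2,3)=O (3,1)=. -> step reproduces the target at every cell -> ACCEPT
  (0,1)=. (2,0)=. (2,3)=O (3,1)=O -> step gives (2,1)='O' but target has '.' -> reject
  (0,1)=. (2,0)=O (2,3)=. (3,1)=. -> step gives (1,1)='.' but target has 'O' -> reject
  (0,1)=. (2,0)=O (2,3)=. (3,1)=O -> step gives (1,1)='.' but target has 'O' -> reject
  (0,1)=. (2,0)=O (2,3)=O (3,1)=. -> step gives (1,1)='.' but target has 'O' -> reject
  (0,1)=. (2,0)=O (2,3)=O (3,1)=O -> step gives (1,1)='.' but target has 'O' -> reject
  (0,1)=O (2,0)=. (2,3)=. (3,1)=. -> step gives (0,1)='O' but target has '.' -> reject
  (0,1)=O (2,0)=. (2,3)=. (3,1)=O -> step gives (0,1)='O' but target has '.' -> reject
  (0,1)=O (2,0)=. (2,3)=O (3,1)=. -> step gives (0,1)='O' but target has '.' -> reject
  (0,1)=O (2,0)=. (2,3)=O (3,1)=O -> step gives (0,1)='O' but target has '.' -> reject
  (0,1)=O (2,0)=O (2,3)=. (3,1)=. -> step gives (0,1)='O' but target has '.' -> reject
  (0,1)=O (2,0)=O (2,3)=. (3,1)=O -> step gives (0,1)='O' but target has '.' -> reject
  (0,1)=O (2,0)=O (2,3)=O (3,1)=. -> step gives (0,1)='O' but target has '.' -> reject
  (0,1)=O (2,0)=O (2,3)=O (3,1)=O -> step gives (0,1)='O' but target has '.' -> reject
Unique solution: (0,1)=dead, (2,0)=dead, (2,3)=live, (3,1)=dead.
Check: live-neighbor counts of every cell in the completed generation 0:
1201
0333
1211
0122
Applying B3/S23 to generation 0 with these counts gives:
....
.OOO
....
....
which matches the target exactly.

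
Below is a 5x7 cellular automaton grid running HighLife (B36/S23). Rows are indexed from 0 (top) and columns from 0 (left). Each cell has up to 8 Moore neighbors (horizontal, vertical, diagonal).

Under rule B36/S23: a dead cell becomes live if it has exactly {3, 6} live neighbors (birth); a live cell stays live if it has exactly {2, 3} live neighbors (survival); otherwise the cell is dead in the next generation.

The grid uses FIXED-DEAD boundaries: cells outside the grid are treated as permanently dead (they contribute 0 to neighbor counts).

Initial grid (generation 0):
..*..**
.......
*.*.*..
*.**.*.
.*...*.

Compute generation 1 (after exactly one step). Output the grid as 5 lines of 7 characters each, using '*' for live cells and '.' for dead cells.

Simulating step by step:
Generation 0 (given above): 12 live cells
Generation 1: 12 live cells
(generation 1 grid is the final answer)

Answer: .......
.*.*.*.
..*.*..
*.**.*.
.**.*..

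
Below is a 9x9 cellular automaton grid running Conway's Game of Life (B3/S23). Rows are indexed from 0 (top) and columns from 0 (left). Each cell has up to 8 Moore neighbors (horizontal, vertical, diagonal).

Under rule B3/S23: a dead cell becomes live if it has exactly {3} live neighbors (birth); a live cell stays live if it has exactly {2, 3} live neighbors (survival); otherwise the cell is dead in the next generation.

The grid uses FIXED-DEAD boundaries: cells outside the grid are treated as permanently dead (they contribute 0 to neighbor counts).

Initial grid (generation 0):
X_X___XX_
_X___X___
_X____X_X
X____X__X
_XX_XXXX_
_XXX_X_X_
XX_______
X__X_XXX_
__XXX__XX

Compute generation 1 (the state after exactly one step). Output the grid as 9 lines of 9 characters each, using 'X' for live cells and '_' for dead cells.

Simulating step by step:
Generation 0 (given above): 35 live cells
Generation 1: 37 live cells
(generation 1 grid is the final answer)

Answer: _X____X__
XXX__X___
XX___XXX_
X_X_X___X
X______XX
___X_X_X_
X__X_X_X_
X__X_XXXX
__XXXX_XX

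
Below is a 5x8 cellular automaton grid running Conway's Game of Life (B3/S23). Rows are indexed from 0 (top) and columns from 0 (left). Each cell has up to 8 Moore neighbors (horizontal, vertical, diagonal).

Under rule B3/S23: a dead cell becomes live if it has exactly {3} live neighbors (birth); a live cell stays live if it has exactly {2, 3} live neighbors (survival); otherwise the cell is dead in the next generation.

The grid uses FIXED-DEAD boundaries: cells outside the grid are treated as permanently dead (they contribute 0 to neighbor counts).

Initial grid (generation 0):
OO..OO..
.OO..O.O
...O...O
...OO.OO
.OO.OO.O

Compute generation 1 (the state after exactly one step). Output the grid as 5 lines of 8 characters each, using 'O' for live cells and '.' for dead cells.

Answer: OOO.OOO.
OOOO.O..
...O.O.O
.......O
..O.OO.O

Derivation:
Simulating step by step:
Generation 0 (given above): 19 live cells
Generation 1: 19 live cells
(generation 1 grid is the final answer)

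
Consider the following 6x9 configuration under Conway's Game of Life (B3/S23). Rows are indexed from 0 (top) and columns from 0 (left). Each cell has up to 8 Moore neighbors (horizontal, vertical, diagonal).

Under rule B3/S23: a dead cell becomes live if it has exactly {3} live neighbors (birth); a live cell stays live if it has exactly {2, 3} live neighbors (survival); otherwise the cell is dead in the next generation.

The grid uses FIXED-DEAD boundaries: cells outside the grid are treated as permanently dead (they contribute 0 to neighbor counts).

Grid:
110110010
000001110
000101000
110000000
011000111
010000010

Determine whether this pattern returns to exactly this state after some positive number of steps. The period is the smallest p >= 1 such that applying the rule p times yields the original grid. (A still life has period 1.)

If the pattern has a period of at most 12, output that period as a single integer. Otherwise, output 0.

Answer: 0

Derivation:
Simulating and comparing each generation to the original:
Gen 0 (original, given above): 19 live cells
Gen 1: 22 live cells, differs from original
Gen 2: 19 live cells, differs from original
Gen 3: 14 live cells, differs from original
Gen 4: 15 live cells, differs from original
Gen 5: 13 live cells, differs from original
Gen 6: 12 live cells, differs from original
Gen 7: 12 live cells, differs from original
Gen 8: 13 live cells, differs from original
Gen 9: 12 live cells, differs from original
Gen 10: 13 live cells, differs from original
Gen 11: 12 live cells, differs from original
Gen 12: 14 live cells, differs from original
No period found within 12 steps.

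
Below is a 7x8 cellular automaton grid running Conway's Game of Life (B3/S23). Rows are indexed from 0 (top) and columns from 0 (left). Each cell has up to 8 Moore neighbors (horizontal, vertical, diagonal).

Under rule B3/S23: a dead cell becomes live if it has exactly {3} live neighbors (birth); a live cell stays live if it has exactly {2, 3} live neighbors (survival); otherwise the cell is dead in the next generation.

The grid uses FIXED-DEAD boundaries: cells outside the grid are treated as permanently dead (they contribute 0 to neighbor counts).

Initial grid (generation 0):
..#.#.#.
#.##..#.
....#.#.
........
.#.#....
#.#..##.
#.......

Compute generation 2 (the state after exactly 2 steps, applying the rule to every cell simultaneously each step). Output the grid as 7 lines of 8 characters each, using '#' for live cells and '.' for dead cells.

Simulating step by step:
Generation 0 (given above): 16 live cells
Generation 1: 15 live cells
.##..#..
.##.#.##
...#.#..
........
.##.....
#.#.....
.#......
Generation 2: 19 live cells
(generation 2 grid is the final answer)

Answer: .###.##.
.#..#.#.
..#####.
..#.....
.##.....
#.#.....
.#......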